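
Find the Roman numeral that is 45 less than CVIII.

CVIII = 108
108 - 45 = 63

LXIII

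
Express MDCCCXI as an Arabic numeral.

MDCCCXI: M=1000, D=500, C=100, C=100, C=100, X=10, I=1
1000 + 500 + 100 + 100 + 100 + 10 + 1 = 1811

1811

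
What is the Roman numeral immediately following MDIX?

MDIX = 1509; next is 1510

MDX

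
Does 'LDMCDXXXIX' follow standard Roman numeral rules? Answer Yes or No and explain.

'LDMCDXXXIX': D should not appear more than once

No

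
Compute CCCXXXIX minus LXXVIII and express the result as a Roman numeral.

CCCXXXIX = 339
LXXVIII = 78
339 - 78 = 261

CCLXI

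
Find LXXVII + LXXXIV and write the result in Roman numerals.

LXXVII = 77
LXXXIV = 84
77 + 84 = 161

CLXI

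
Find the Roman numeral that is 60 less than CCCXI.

CCCXI = 311
311 - 60 = 251

CCLI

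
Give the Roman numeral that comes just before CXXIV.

CXXIV = 124; previous is 123

CXXIII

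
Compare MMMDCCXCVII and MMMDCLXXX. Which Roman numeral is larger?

MMMDCCXCVII = 3797
MMMDCLXXX = 3680
3797 is larger

MMMDCCXCVII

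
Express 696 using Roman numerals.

Convert 696 to Roman numerals:
  696 contains 1×500 (D)
  196 contains 1×100 (C)
  96 contains 1×90 (XC)
  6 contains 1×5 (V)
  1 contains 1×1 (I)

DCXCVI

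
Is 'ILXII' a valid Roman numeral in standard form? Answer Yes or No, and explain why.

'ILXII': Invalid subtractive combination: IL

No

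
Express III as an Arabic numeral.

III: I=1, I=1, I=1
1 + 1 + 1 = 3

3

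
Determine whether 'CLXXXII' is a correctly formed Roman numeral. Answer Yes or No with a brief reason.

'CLXXXII': Check the rules: uses only the symbols I, V, X, L, C, D, M; no symbol is repeated more than three times in a row; V, L and D each appear at most once; no smaller symbol precedes a larger one (values never increase from left to right). Value: C (100) + L (50) + X (10) + X (10) + X (10) + I (1) + I (1) = 182. So it is a valid standard Roman numeral.

Yes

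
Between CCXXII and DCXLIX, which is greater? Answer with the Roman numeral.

CCXXII = 222
DCXLIX = 649
649 is larger

DCXLIX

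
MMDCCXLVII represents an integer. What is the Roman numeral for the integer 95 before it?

MMDCCXLVII = 2747
2747 - 95 = 2652

MMDCLII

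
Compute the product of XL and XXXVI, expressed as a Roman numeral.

XL = 40
XXXVI = 36
40 × 36 = 1440

MCDXL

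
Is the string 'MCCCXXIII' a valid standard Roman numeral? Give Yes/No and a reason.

'MCCCXXIII': Check the rules: uses only the symbols I, V, X, L, C, D, M; no symbol is repeated more than three times in a row; V, L and D each appear at most once; no smaller symbol precedes a larger one (values never increase from left to right). Value: M (1000) + C (100) + C (100) + C (100) + X (10) + X (10) + I (1) + I (1) + I (1) = 1323. So it is a valid standard Roman numeral.

Yes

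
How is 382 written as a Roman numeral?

Convert 382 to Roman numerals:
  382 contains 3×100 (CCC)
  82 contains 1×50 (L)
  32 contains 3×10 (XXX)
  2 contains 2×1 (II)

CCCLXXXII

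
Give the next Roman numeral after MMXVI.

MMXVI = 2016; next is 2017

MMXVII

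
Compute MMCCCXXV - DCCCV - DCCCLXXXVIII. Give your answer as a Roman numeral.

MMCCCXXV = 2325, DCCCV = 805, DCCCLXXXVIII = 888
2325 - 805 = 1520
1520 - 888 = 632

DCXXXII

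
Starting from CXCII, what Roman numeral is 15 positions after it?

CXCII = 192
192 + 15 = 207

CCVII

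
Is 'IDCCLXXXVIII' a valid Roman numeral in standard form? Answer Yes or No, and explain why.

'IDCCLXXXVIII': Invalid subtractive combination: ID

No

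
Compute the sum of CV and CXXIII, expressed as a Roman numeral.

CV = 105
CXXIII = 123
105 + 123 = 228

CCXXVIII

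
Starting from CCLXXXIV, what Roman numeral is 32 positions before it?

CCLXXXIV = 284
284 - 32 = 252

CCLII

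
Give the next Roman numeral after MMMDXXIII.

MMMDXXIII = 3523, so the next integer is 3523 + 1 = 3524

MMMDXXIV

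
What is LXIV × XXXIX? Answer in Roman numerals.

LXIV = 64
XXXIX = 39
64 × 39 = 2496

MMCDXCVI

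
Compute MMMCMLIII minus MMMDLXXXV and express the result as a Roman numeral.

MMMCMLIII = 3953
MMMDLXXXV = 3585
3953 - 3585 = 368

CCCLXVIII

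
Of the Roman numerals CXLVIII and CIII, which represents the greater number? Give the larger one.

CXLVIII = 148
CIII = 103
148 is larger

CXLVIII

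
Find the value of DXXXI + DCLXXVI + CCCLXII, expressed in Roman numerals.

DXXXI = 531, DCLXXVI = 676, CCCLXII = 362
531 + 676 = 1207
1207 + 362 = 1569

MDLXIX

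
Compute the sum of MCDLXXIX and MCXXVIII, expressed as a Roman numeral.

MCDLXXIX = 1479
MCXXVIII = 1128
1479 + 1128 = 2607

MMDCVII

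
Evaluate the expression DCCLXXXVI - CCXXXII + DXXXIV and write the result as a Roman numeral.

DCCLXXXVI = 786, CCXXXII = 232, DXXXIV = 534
786 - 232 = 554
554 + 534 = 1088

MLXXXVIII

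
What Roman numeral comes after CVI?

CVI = 106, so the next integer is 106 + 1 = 107

CVII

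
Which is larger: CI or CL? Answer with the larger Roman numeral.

CI = 101
CL = 150
150 is larger

CL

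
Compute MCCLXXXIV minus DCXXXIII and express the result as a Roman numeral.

MCCLXXXIV = 1284
DCXXXIII = 633
1284 - 633 = 651

DCLI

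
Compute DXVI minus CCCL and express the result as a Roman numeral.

DXVI = 516
CCCL = 350
516 - 350 = 166

CLXVI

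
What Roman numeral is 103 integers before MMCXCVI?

MMCXCVI = 2196
2196 - 103 = 2093

MMXCIII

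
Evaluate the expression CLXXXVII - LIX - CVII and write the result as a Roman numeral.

CLXXXVII = 187, LIX = 59, CVII = 107
187 - 59 = 128
128 - 107 = 21

XXI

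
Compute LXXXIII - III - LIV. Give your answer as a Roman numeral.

LXXXIII = 83, III = 3, LIV = 54
83 - 3 = 80
80 - 54 = 26

XXVI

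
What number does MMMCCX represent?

MMMCCX: M=1000, M=1000, M=1000, C=100, C=100, X=10
1000 + 1000 + 1000 + 100 + 100 + 10 = 3210

3210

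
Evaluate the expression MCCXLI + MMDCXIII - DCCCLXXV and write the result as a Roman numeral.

MCCXLI = 1241, MMDCXIII = 2613, DCCCLXXV = 875
1241 + 2613 = 3854
3854 - 875 = 2979

MMCMLXXIX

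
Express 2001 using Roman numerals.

Convert 2001 to Roman numerals:
  2001 contains 2×1000 (MM)
  1 contains 1×1 (I)

MMI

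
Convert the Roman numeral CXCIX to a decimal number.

CXCIX: C=100, XC=90, IX=9
100 + 90 + 9 = 199

199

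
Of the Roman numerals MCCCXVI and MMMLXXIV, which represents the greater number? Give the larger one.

MCCCXVI = 1316
MMMLXXIV = 3074
3074 is larger

MMMLXXIV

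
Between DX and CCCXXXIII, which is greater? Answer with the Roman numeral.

DX = 510
CCCXXXIII = 333
510 is larger

DX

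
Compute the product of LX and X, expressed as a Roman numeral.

LX = 60
X = 10
60 × 10 = 600

DC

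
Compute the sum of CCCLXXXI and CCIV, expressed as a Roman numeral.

CCCLXXXI = 381
CCIV = 204
381 + 204 = 585

DLXXXV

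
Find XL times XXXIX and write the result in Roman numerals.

XL = 40
XXXIX = 39
40 × 39 = 1560

MDLX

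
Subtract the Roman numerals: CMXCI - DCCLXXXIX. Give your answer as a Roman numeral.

CMXCI = 991
DCCLXXXIX = 789
991 - 789 = 202

CCII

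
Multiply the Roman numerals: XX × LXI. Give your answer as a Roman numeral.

XX = 20
LXI = 61
20 × 61 = 1220

MCCXX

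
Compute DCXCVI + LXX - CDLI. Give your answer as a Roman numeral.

DCXCVI = 696, LXX = 70, CDLI = 451
696 + 70 = 766
766 - 451 = 315

CCCXV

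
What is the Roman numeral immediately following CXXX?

CXXX = 130; next is 131

CXXXI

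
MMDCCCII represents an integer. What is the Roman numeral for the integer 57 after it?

MMDCCCII = 2802
2802 + 57 = 2859

MMDCCCLIX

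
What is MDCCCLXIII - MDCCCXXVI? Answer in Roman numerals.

MDCCCLXIII = 1863
MDCCCXXVI = 1826
1863 - 1826 = 37

XXXVII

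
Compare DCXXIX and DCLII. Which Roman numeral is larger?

DCXXIX = 629
DCLII = 652
652 is larger

DCLII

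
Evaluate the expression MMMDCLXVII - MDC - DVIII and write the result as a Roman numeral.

MMMDCLXVII = 3667, MDC = 1600, DVIII = 508
3667 - 1600 = 2067
2067 - 508 = 1559

MDLIX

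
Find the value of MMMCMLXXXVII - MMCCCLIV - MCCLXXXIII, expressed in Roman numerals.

MMMCMLXXXVII = 3987, MMCCCLIV = 2354, MCCLXXXIII = 1283
3987 - 2354 = 1633
1633 - 1283 = 350

CCCL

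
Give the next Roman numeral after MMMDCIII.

MMMDCIII = 3603, so the next integer is 3603 + 1 = 3604

MMMDCIV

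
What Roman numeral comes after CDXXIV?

CDXXIV = 424; next is 425

CDXXV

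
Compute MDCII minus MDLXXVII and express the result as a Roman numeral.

MDCII = 1602
MDLXXVII = 1577
1602 - 1577 = 25

XXV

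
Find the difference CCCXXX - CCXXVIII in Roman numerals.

CCCXXX = 330
CCXXVIII = 228
330 - 228 = 102

CII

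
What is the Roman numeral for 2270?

Convert 2270 to Roman numerals:
  2270 contains 2×1000 (MM)
  270 contains 2×100 (CC)
  70 contains 1×50 (L)
  20 contains 2×10 (XX)

MMCCLXX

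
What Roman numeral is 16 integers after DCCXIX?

DCCXIX = 719
719 + 16 = 735

DCCXXXV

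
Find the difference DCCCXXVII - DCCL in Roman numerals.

DCCCXXVII = 827
DCCL = 750
827 - 750 = 77

LXXVII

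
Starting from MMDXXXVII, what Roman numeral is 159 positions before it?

MMDXXXVII = 2537
2537 - 159 = 2378

MMCCCLXXVIII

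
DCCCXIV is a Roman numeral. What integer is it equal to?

DCCCXIV: D=500, C=100, C=100, C=100, X=10, IV=4
500 + 100 + 100 + 100 + 10 + 4 = 814

814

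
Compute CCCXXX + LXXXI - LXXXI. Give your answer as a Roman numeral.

CCCXXX = 330, LXXXI = 81, LXXXI = 81
330 + 81 = 411
411 - 81 = 330

CCCXXX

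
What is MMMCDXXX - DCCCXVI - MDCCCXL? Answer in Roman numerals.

MMMCDXXX = 3430, DCCCXVI = 816, MDCCCXL = 1840
3430 - 816 = 2614
2614 - 1840 = 774

DCCLXXIV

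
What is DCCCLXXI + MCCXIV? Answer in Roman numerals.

DCCCLXXI = 871
MCCXIV = 1214
871 + 1214 = 2085

MMLXXXV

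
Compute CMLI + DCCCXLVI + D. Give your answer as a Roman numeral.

CMLI = 951, DCCCXLVI = 846, D = 500
951 + 846 = 1797
1797 + 500 = 2297

MMCCXCVII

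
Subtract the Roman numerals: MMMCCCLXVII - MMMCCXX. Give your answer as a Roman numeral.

MMMCCCLXVII = 3367
MMMCCXX = 3220
3367 - 3220 = 147

CXLVII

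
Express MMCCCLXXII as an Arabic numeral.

MMCCCLXXII: M=1000, M=1000, C=100, C=100, C=100, L=50, X=10, X=10, I=1, I=1
1000 + 1000 + 100 + 100 + 100 + 50 + 10 + 10 + 1 + 1 = 2372

2372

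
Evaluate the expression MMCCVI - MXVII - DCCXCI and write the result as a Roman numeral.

MMCCVI = 2206, MXVII = 1017, DCCXCI = 791
2206 - 1017 = 1189
1189 - 791 = 398

CCCXCVIII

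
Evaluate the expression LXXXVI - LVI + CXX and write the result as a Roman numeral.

LXXXVI = 86, LVI = 56, CXX = 120
86 - 56 = 30
30 + 120 = 150

CL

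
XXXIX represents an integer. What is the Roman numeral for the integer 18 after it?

XXXIX = 39
39 + 18 = 57

LVII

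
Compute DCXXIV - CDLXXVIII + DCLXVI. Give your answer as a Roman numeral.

DCXXIV = 624, CDLXXVIII = 478, DCLXVI = 666
624 - 478 = 146
146 + 666 = 812

DCCCXII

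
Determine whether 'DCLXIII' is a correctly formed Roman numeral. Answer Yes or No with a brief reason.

'DCLXIII': Check the rules: uses only the symbols I, V, X, L, C, D, M; no symbol is repeated more than three times in a row; V, L and D each appear at most once; no smaller symbol precedes a larger one (values never increase from left to right). Value: D (500) + C (100) + L (50) + X (10) + I (1) + I (1) + I (1) = 663. So it is a valid standard Roman numeral.

Yes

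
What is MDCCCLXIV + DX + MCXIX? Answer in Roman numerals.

MDCCCLXIV = 1864, DX = 510, MCXIX = 1119
1864 + 510 = 2374
2374 + 1119 = 3493

MMMCDXCIII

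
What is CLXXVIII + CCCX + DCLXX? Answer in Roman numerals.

CLXXVIII = 178, CCCX = 310, DCLXX = 670
178 + 310 = 488
488 + 670 = 1158

MCLVIII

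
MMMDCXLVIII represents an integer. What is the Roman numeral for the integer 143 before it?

MMMDCXLVIII = 3648
3648 - 143 = 3505

MMMDV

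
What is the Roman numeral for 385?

Convert 385 to Roman numerals:
  385 contains 3×100 (CCC)
  85 contains 1×50 (L)
  35 contains 3×10 (XXX)
  5 contains 1×5 (V)

CCCLXXXV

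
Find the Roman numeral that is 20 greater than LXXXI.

LXXXI = 81
81 + 20 = 101

CI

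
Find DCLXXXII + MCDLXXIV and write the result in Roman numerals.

DCLXXXII = 682
MCDLXXIV = 1474
682 + 1474 = 2156

MMCLVI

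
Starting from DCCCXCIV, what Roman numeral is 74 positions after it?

DCCCXCIV = 894
894 + 74 = 968

CMLXVIII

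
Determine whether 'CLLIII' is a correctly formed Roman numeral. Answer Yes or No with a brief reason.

'CLLIII': L should not appear more than once

No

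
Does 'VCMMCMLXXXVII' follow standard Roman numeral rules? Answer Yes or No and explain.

'VCMMCMLXXXVII': V should not appear more than once

No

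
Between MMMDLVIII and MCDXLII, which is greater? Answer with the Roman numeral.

MMMDLVIII = 3558
MCDXLII = 1442
3558 is larger

MMMDLVIII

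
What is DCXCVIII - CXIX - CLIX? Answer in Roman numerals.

DCXCVIII = 698, CXIX = 119, CLIX = 159
698 - 119 = 579
579 - 159 = 420

CDXX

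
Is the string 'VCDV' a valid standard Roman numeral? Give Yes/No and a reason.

'VCDV': V should not appear more than once

No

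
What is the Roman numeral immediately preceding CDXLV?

CDXLV = 445, so the previous integer is 445 - 1 = 444

CDXLIV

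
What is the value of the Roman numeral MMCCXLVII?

MMCCXLVII: M=1000, M=1000, C=100, C=100, XL=40, V=5, I=1, I=1
1000 + 1000 + 100 + 100 + 40 + 5 + 1 + 1 = 2247

2247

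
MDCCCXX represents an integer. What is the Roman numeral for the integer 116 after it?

MDCCCXX = 1820
1820 + 116 = 1936

MCMXXXVI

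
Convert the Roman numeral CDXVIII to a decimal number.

CDXVIII: CD=400, X=10, V=5, I=1, I=1, I=1
400 + 10 + 5 + 1 + 1 + 1 = 418

418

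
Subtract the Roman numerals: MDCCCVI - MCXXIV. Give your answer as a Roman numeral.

MDCCCVI = 1806
MCXXIV = 1124
1806 - 1124 = 682

DCLXXXII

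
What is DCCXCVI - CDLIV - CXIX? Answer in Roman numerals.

DCCXCVI = 796, CDLIV = 454, CXIX = 119
796 - 454 = 342
342 - 119 = 223

CCXXIII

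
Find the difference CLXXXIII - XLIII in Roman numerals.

CLXXXIII = 183
XLIII = 43
183 - 43 = 140

CXL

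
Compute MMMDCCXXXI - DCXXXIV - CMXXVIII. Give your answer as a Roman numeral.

MMMDCCXXXI = 3731, DCXXXIV = 634, CMXXVIII = 928
3731 - 634 = 3097
3097 - 928 = 2169

MMCLXIX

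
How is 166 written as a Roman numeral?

Convert 166 to Roman numerals:
  166 contains 1×100 (C)
  66 contains 1×50 (L)
  16 contains 1×10 (X)
  6 contains 1×5 (V)
  1 contains 1×1 (I)

CLXVI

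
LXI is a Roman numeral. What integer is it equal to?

LXI: L=50, X=10, I=1
50 + 10 + 1 = 61

61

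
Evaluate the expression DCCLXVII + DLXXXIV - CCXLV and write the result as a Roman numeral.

DCCLXVII = 767, DLXXXIV = 584, CCXLV = 245
767 + 584 = 1351
1351 - 245 = 1106

MCVI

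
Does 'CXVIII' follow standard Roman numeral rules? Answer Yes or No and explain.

'CXVIII': Check the rules: uses only the symbols I, V, X, L, C, D, M; no symbol is repeated more than three times in a row; V, L and D each appear at most once; no smaller symbol precedes a larger one (values never increase from left to right). Value: C (100) + X (10) + V (5) + I (1) + I (1) + I (1) = 118. So it is a valid standard Roman numeral.

Yes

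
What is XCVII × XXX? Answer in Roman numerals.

XCVII = 97
XXX = 30
97 × 30 = 2910

MMCMX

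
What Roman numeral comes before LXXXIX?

LXXXIX = 89, so the previous integer is 89 - 1 = 88

LXXXVIII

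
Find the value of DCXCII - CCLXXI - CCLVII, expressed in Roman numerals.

DCXCII = 692, CCLXXI = 271, CCLVII = 257
692 - 271 = 421
421 - 257 = 164

CLXIV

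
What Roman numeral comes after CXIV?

CXIV = 114, so the next integer is 114 + 1 = 115

CXV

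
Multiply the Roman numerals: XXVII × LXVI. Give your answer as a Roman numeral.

XXVII = 27
LXVI = 66
27 × 66 = 1782

MDCCLXXXII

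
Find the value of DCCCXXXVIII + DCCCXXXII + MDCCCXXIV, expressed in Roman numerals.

DCCCXXXVIII = 838, DCCCXXXII = 832, MDCCCXXIV = 1824
838 + 832 = 1670
1670 + 1824 = 3494

MMMCDXCIV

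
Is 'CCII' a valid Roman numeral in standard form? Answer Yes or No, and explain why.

'CCII': Check the rules: uses only the symbols I, V, X, L, C, D, M; no symbol is repeated more than three times in a row; V, L and D each appear at most once; no smaller symbol precedes a larger one (values never increase from left to right). Value: C (100) + C (100) + I (1) + I (1) = 202. So it is a valid standard Roman numeral.

Yes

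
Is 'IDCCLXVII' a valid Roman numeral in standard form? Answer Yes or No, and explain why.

'IDCCLXVII': Invalid subtractive combination: ID

No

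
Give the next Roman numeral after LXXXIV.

LXXXIV = 84, so the next integer is 84 + 1 = 85

LXXXV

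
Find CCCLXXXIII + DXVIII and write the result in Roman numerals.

CCCLXXXIII = 383
DXVIII = 518
383 + 518 = 901

CMI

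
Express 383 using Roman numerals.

Convert 383 to Roman numerals:
  383 contains 3×100 (CCC)
  83 contains 1×50 (L)
  33 contains 3×10 (XXX)
  3 contains 3×1 (III)

CCCLXXXIII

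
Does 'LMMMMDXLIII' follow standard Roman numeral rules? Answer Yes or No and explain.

'LMMMMDXLIII': More than 3 consecutive M's

No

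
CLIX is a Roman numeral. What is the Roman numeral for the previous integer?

CLIX = 159; previous is 158

CLVIII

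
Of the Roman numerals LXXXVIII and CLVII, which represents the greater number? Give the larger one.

LXXXVIII = 88
CLVII = 157
157 is larger

CLVII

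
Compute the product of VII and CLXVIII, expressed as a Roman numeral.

VII = 7
CLXVIII = 168
7 × 168 = 1176

MCLXXVI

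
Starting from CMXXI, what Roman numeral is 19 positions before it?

CMXXI = 921
921 - 19 = 902

CMII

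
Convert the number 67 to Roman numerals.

Convert 67 to Roman numerals:
  67 contains 1×50 (L)
  17 contains 1×10 (X)
  7 contains 1×5 (V)
  2 contains 2×1 (II)

LXVII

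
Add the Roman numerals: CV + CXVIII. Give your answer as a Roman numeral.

CV = 105
CXVIII = 118
105 + 118 = 223

CCXXIII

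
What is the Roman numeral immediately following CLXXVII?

CLXXVII = 177, so the next integer is 177 + 1 = 178

CLXXVIII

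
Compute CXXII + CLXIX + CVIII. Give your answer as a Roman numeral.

CXXII = 122, CLXIX = 169, CVIII = 108
122 + 169 = 291
291 + 108 = 399

CCCXCIX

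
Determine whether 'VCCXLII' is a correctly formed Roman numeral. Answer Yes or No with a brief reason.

'VCCXLII': Invalid subtractive combination: VC

No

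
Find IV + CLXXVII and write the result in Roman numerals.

IV = 4
CLXXVII = 177
4 + 177 = 181

CLXXXI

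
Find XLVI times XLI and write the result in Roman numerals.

XLVI = 46
XLI = 41
46 × 41 = 1886

MDCCCLXXXVI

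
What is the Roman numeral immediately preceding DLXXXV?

DLXXXV = 585, so the previous integer is 585 - 1 = 584

DLXXXIV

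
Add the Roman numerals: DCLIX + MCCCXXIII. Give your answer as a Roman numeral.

DCLIX = 659
MCCCXXIII = 1323
659 + 1323 = 1982

MCMLXXXII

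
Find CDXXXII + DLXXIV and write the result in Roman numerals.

CDXXXII = 432
DLXXIV = 574
432 + 574 = 1006

MVI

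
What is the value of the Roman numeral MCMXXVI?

MCMXXVI: M=1000, CM=900, X=10, X=10, V=5, I=1
1000 + 900 + 10 + 10 + 5 + 1 = 1926

1926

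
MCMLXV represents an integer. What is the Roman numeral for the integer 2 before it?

MCMLXV = 1965
1965 - 2 = 1963

MCMLXIII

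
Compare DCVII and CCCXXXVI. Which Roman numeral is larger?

DCVII = 607
CCCXXXVI = 336
607 is larger

DCVII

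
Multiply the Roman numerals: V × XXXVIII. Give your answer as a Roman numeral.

V = 5
XXXVIII = 38
5 × 38 = 190

CXC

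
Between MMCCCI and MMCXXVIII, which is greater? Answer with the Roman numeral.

MMCCCI = 2301
MMCXXVIII = 2128
2301 is larger

MMCCCI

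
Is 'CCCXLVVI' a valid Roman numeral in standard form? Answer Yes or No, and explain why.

'CCCXLVVI': V should not appear more than once

No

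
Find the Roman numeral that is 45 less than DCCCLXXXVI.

DCCCLXXXVI = 886
886 - 45 = 841

DCCCXLI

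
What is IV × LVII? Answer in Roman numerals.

IV = 4
LVII = 57
4 × 57 = 228

CCXXVIII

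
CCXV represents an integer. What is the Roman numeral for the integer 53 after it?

CCXV = 215
215 + 53 = 268

CCLXVIII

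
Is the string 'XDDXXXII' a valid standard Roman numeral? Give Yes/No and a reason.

'XDDXXXII': D should not appear more than once

No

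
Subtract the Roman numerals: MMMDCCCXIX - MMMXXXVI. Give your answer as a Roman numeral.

MMMDCCCXIX = 3819
MMMXXXVI = 3036
3819 - 3036 = 783

DCCLXXXIII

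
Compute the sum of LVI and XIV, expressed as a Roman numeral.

LVI = 56
XIV = 14
56 + 14 = 70

LXX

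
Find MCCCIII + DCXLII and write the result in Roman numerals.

MCCCIII = 1303
DCXLII = 642
1303 + 642 = 1945

MCMXLV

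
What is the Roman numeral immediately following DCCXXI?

DCCXXI = 721; next is 722

DCCXXII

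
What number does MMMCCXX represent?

MMMCCXX: M=1000, M=1000, M=1000, C=100, C=100, X=10, X=10
1000 + 1000 + 1000 + 100 + 100 + 10 + 10 = 3220

3220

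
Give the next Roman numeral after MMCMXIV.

MMCMXIV = 2914; next is 2915

MMCMXV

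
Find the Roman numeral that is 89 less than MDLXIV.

MDLXIV = 1564
1564 - 89 = 1475

MCDLXXV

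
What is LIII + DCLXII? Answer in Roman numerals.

LIII = 53
DCLXII = 662
53 + 662 = 715

DCCXV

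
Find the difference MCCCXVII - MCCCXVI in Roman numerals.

MCCCXVII = 1317
MCCCXVI = 1316
1317 - 1316 = 1

I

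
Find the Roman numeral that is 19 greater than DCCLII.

DCCLII = 752
752 + 19 = 771

DCCLXXI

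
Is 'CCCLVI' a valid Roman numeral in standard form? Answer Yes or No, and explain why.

'CCCLVI': Check the rules: uses only the symbols I, V, X, L, C, D, M; no symbol is repeated more than three times in a row; V, L and D each appear at most once; no smaller symbol precedes a larger one (values never increase from left to right). Value: C (100) + C (100) + C (100) + L (50) + V (5) + I (1) = 356. So it is a valid standard Roman numeral.

Yes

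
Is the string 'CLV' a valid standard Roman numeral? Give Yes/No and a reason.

'CLV': Check the rules: uses only the symbols I, V, X, L, C, D, M; no symbol is repeated more than three times in a row; V, L and D each appear at most once; no smaller symbol precedes a larger one (values never increase from left to right). Value: C (100) + L (50) + V (5) = 155. So it is a valid standard Roman numeral.

Yes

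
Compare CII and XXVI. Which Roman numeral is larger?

CII = 102
XXVI = 26
102 is larger

CII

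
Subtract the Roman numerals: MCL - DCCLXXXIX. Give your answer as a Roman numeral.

MCL = 1150
DCCLXXXIX = 789
1150 - 789 = 361

CCCLXI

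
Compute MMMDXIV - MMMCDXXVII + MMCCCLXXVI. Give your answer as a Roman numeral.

MMMDXIV = 3514, MMMCDXXVII = 3427, MMCCCLXXVI = 2376
3514 - 3427 = 87
87 + 2376 = 2463

MMCDLXIII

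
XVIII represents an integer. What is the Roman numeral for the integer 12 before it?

XVIII = 18
18 - 12 = 6

VI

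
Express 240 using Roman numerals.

Convert 240 to Roman numerals:
  240 contains 2×100 (CC)
  40 contains 1×40 (XL)

CCXL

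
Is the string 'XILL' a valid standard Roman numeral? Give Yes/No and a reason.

'XILL': L should not appear more than once

No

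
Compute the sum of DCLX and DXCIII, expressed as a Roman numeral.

DCLX = 660
DXCIII = 593
660 + 593 = 1253

MCCLIII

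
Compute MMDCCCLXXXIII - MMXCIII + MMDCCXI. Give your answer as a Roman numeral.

MMDCCCLXXXIII = 2883, MMXCIII = 2093, MMDCCXI = 2711
2883 - 2093 = 790
790 + 2711 = 3501

MMMDI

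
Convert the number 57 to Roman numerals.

Convert 57 to Roman numerals:
  57 contains 1×50 (L)
  7 contains 1×5 (V)
  2 contains 2×1 (II)

LVII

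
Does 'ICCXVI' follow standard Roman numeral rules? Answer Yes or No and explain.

'ICCXVI': Invalid subtractive combination: IC

No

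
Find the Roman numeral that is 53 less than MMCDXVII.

MMCDXVII = 2417
2417 - 53 = 2364

MMCCCLXIV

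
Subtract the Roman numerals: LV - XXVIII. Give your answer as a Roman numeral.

LV = 55
XXVIII = 28
55 - 28 = 27

XXVII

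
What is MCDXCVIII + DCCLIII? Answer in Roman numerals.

MCDXCVIII = 1498
DCCLIII = 753
1498 + 753 = 2251

MMCCLI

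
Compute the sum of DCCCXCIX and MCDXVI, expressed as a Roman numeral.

DCCCXCIX = 899
MCDXVI = 1416
899 + 1416 = 2315

MMCCCXV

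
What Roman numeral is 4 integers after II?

II = 2
2 + 4 = 6

VI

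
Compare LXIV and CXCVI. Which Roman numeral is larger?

LXIV = 64
CXCVI = 196
196 is larger

CXCVI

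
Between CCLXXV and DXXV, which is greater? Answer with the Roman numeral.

CCLXXV = 275
DXXV = 525
525 is larger

DXXV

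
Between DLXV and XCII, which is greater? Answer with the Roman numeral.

DLXV = 565
XCII = 92
565 is larger

DLXV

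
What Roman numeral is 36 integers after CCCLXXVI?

CCCLXXVI = 376
376 + 36 = 412

CDXII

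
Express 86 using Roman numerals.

Convert 86 to Roman numerals:
  86 contains 1×50 (L)
  36 contains 3×10 (XXX)
  6 contains 1×5 (V)
  1 contains 1×1 (I)

LXXXVI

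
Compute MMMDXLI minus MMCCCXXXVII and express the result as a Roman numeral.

MMMDXLI = 3541
MMCCCXXXVII = 2337
3541 - 2337 = 1204

MCCIV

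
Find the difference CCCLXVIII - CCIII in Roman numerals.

CCCLXVIII = 368
CCIII = 203
368 - 203 = 165

CLXV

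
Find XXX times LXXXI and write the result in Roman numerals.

XXX = 30
LXXXI = 81
30 × 81 = 2430

MMCDXXX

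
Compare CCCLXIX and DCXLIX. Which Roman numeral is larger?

CCCLXIX = 369
DCXLIX = 649
649 is larger

DCXLIX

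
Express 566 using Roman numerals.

Convert 566 to Roman numerals:
  566 contains 1×500 (D)
  66 contains 1×50 (L)
  16 contains 1×10 (X)
  6 contains 1×5 (V)
  1 contains 1×1 (I)

DLXVI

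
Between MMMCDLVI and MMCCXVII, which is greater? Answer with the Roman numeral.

MMMCDLVI = 3456
MMCCXVII = 2217
3456 is larger

MMMCDLVI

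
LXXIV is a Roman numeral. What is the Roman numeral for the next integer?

LXXIV = 74; next is 75

LXXV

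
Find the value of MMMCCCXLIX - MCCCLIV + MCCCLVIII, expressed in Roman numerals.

MMMCCCXLIX = 3349, MCCCLIV = 1354, MCCCLVIII = 1358
3349 - 1354 = 1995
1995 + 1358 = 3353

MMMCCCLIII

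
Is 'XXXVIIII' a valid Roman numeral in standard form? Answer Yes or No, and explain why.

'XXXVIIII': More than 3 consecutive I's

No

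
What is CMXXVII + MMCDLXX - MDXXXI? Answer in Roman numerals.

CMXXVII = 927, MMCDLXX = 2470, MDXXXI = 1531
927 + 2470 = 3397
3397 - 1531 = 1866

MDCCCLXVI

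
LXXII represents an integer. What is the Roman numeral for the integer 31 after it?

LXXII = 72
72 + 31 = 103

CIII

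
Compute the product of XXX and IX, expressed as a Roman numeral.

XXX = 30
IX = 9
30 × 9 = 270

CCLXX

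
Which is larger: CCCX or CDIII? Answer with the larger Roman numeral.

CCCX = 310
CDIII = 403
403 is larger

CDIII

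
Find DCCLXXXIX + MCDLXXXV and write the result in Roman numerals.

DCCLXXXIX = 789
MCDLXXXV = 1485
789 + 1485 = 2274

MMCCLXXIV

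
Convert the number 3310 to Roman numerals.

Convert 3310 to Roman numerals:
  3310 contains 3×1000 (MMM)
  310 contains 3×100 (CCC)
  10 contains 1×10 (X)

MMMCCCX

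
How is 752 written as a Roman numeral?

Convert 752 to Roman numerals:
  752 contains 1×500 (D)
  252 contains 2×100 (CC)
  52 contains 1×50 (L)
  2 contains 2×1 (II)

DCCLII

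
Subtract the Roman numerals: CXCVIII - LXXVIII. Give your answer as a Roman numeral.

CXCVIII = 198
LXXVIII = 78
198 - 78 = 120

CXX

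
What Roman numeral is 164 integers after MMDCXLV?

MMDCXLV = 2645
2645 + 164 = 2809

MMDCCCIX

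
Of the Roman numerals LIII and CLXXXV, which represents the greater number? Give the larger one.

LIII = 53
CLXXXV = 185
185 is larger

CLXXXV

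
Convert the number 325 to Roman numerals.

Convert 325 to Roman numerals:
  325 contains 3×100 (CCC)
  25 contains 2×10 (XX)
  5 contains 1×5 (V)

CCCXXV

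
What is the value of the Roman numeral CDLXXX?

CDLXXX: CD=400, L=50, X=10, X=10, X=10
400 + 50 + 10 + 10 + 10 = 480

480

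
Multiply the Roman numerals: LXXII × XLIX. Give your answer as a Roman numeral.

LXXII = 72
XLIX = 49
72 × 49 = 3528

MMMDXXVIII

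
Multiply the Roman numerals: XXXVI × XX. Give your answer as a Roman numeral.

XXXVI = 36
XX = 20
36 × 20 = 720

DCCXX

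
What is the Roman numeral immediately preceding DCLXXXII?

DCLXXXII = 682, so the previous integer is 682 - 1 = 681

DCLXXXI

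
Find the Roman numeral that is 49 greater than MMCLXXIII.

MMCLXXIII = 2173
2173 + 49 = 2222

MMCCXXII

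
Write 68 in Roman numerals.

Convert 68 to Roman numerals:
  68 contains 1×50 (L)
  18 contains 1×10 (X)
  8 contains 1×5 (V)
  3 contains 3×1 (III)

LXVIII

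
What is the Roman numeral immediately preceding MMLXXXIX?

MMLXXXIX = 2089, so the previous integer is 2089 - 1 = 2088

MMLXXXVIII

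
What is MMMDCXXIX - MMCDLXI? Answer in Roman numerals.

MMMDCXXIX = 3629
MMCDLXI = 2461
3629 - 2461 = 1168

MCLXVIII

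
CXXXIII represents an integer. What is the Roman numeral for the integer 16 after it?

CXXXIII = 133
133 + 16 = 149

CXLIX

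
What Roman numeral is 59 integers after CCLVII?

CCLVII = 257
257 + 59 = 316

CCCXVI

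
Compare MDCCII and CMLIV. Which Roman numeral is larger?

MDCCII = 1702
CMLIV = 954
1702 is larger

MDCCII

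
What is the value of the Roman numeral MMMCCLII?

MMMCCLII: M=1000, M=1000, M=1000, C=100, C=100, L=50, I=1, I=1
1000 + 1000 + 1000 + 100 + 100 + 50 + 1 + 1 = 3252

3252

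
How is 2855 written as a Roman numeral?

Convert 2855 to Roman numerals:
  2855 contains 2×1000 (MM)
  855 contains 1×500 (D)
  355 contains 3×100 (CCC)
  55 contains 1×50 (L)
  5 contains 1×5 (V)

MMDCCCLV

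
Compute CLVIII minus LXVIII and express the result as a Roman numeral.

CLVIII = 158
LXVIII = 68
158 - 68 = 90

XC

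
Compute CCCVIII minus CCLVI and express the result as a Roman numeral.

CCCVIII = 308
CCLVI = 256
308 - 256 = 52

LII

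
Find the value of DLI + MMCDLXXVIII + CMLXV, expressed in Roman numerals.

DLI = 551, MMCDLXXVIII = 2478, CMLXV = 965
551 + 2478 = 3029
3029 + 965 = 3994

MMMCMXCIV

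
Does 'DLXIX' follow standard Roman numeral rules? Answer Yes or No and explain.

'DLXIX': Check the rules: uses only the symbols I, V, X, L, C, D, M; no symbol is repeated more than three times in a row; V, L and D each appear at most once; the only place a smaller symbol precedes a larger one is the allowed subtractive pair IX, the symbol right after such a pair (if any) is smaller than the pair's first symbol, and otherwise the values never increase from left to right. Value: D (500) + L (50) + X (10) + IX (9) = 569. So it is a valid standard Roman numeral.

Yes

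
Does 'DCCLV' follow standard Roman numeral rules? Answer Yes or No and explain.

'DCCLV': Check the rules: uses only the symbols I, V, X, L, C, D, M; no symbol is repeated more than three times in a row; V, L and D each appear at most once; no smaller symbol precedes a larger one (values never increase from left to right). Value: D (500) + C (100) + C (100) + L (50) + V (5) = 755. So it is a valid standard Roman numeral.

Yes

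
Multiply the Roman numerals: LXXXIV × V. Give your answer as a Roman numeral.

LXXXIV = 84
V = 5
84 × 5 = 420

CDXX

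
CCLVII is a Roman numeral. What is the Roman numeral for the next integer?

CCLVII = 257; next is 258

CCLVIII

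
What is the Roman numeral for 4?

Convert 4 to Roman numerals:
  4 contains 1×4 (IV)

IV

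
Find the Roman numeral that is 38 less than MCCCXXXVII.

MCCCXXXVII = 1337
1337 - 38 = 1299

MCCXCIX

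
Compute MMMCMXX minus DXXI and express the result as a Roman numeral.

MMMCMXX = 3920
DXXI = 521
3920 - 521 = 3399

MMMCCCXCIX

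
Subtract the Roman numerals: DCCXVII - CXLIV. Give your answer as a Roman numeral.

DCCXVII = 717
CXLIV = 144
717 - 144 = 573

DLXXIII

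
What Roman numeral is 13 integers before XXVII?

XXVII = 27
27 - 13 = 14

XIV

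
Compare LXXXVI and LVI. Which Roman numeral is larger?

LXXXVI = 86
LVI = 56
86 is larger

LXXXVI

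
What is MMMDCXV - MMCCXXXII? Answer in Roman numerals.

MMMDCXV = 3615
MMCCXXXII = 2232
3615 - 2232 = 1383

MCCCLXXXIII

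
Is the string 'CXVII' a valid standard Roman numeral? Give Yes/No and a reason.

'CXVII': Check the rules: uses only the symbols I, V, X, L, C, D, M; no symbol is repeated more than three times in a row; V, L and D each appear at most once; no smaller symbol precedes a larger one (values never increase from left to right). Value: C (100) + X (10) + V (5) + I (1) + I (1) = 117. So it is a valid standard Roman numeral.

Yes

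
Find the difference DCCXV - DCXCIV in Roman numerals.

DCCXV = 715
DCXCIV = 694
715 - 694 = 21

XXI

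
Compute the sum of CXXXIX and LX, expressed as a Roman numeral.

CXXXIX = 139
LX = 60
139 + 60 = 199

CXCIX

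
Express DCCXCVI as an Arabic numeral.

DCCXCVI: D=500, C=100, C=100, XC=90, V=5, I=1
500 + 100 + 100 + 90 + 5 + 1 = 796

796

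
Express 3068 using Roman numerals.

Convert 3068 to Roman numerals:
  3068 contains 3×1000 (MMM)
  68 contains 1×50 (L)
  18 contains 1×10 (X)
  8 contains 1×5 (V)
  3 contains 3×1 (III)

MMMLXVIII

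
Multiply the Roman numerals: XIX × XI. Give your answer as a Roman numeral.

XIX = 19
XI = 11
19 × 11 = 209

CCIX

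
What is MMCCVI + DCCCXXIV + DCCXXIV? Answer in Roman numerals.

MMCCVI = 2206, DCCCXXIV = 824, DCCXXIV = 724
2206 + 824 = 3030
3030 + 724 = 3754

MMMDCCLIV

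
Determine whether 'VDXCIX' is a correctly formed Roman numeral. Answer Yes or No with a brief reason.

'VDXCIX': Invalid subtractive combination: VD

No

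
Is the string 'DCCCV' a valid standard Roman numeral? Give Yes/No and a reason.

'DCCCV': Check the rules: uses only the symbols I, V, X, L, C, D, M; no symbol is repeated more than three times in a row; V, L and D each appear at most once; no smaller symbol precedes a larger one (values never increase from left to right). Value: D (500) + C (100) + C (100) + C (100) + V (5) = 805. So it is a valid standard Roman numeral.

Yes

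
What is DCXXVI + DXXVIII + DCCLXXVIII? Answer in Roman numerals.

DCXXVI = 626, DXXVIII = 528, DCCLXXVIII = 778
626 + 528 = 1154
1154 + 778 = 1932

MCMXXXII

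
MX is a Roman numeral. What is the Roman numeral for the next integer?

MX = 1010; next is 1011

MXI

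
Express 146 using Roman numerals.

Convert 146 to Roman numerals:
  146 contains 1×100 (C)
  46 contains 1×40 (XL)
  6 contains 1×5 (V)
  1 contains 1×1 (I)

CXLVI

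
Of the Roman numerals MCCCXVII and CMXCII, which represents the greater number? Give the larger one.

MCCCXVII = 1317
CMXCII = 992
1317 is larger

MCCCXVII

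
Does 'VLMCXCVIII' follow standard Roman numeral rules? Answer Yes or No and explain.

'VLMCXCVIII': V should not appear more than once

No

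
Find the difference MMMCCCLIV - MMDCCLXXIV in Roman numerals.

MMMCCCLIV = 3354
MMDCCLXXIV = 2774
3354 - 2774 = 580

DLXXX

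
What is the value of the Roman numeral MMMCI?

MMMCI: M=1000, M=1000, M=1000, C=100, I=1
1000 + 1000 + 1000 + 100 + 1 = 3101

3101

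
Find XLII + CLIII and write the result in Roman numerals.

XLII = 42
CLIII = 153
42 + 153 = 195

CXCV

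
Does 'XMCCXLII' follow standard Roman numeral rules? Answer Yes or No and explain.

'XMCCXLII': Invalid subtractive combination: XM

No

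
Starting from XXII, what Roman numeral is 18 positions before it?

XXII = 22
22 - 18 = 4

IV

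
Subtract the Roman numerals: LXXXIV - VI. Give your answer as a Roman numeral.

LXXXIV = 84
VI = 6
84 - 6 = 78

LXXVIII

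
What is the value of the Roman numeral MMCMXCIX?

MMCMXCIX: M=1000, M=1000, CM=900, XC=90, IX=9
1000 + 1000 + 900 + 90 + 9 = 2999

2999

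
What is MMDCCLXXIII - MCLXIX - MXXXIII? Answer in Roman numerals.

MMDCCLXXIII = 2773, MCLXIX = 1169, MXXXIII = 1033
2773 - 1169 = 1604
1604 - 1033 = 571

DLXXI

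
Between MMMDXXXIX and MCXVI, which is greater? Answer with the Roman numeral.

MMMDXXXIX = 3539
MCXVI = 1116
3539 is larger

MMMDXXXIX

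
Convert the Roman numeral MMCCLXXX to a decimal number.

MMCCLXXX: M=1000, M=1000, C=100, C=100, L=50, X=10, X=10, X=10
1000 + 1000 + 100 + 100 + 50 + 10 + 10 + 10 = 2280

2280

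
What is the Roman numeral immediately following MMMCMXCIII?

MMMCMXCIII = 3993; next is 3994

MMMCMXCIV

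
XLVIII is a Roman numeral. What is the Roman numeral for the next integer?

XLVIII = 48; next is 49

XLIX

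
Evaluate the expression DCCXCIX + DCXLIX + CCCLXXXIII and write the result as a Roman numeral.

DCCXCIX = 799, DCXLIX = 649, CCCLXXXIII = 383
799 + 649 = 1448
1448 + 383 = 1831

MDCCCXXXI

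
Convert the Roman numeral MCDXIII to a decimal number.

MCDXIII: M=1000, CD=400, X=10, I=1, I=1, I=1
1000 + 400 + 10 + 1 + 1 + 1 = 1413

1413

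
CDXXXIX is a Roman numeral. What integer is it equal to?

CDXXXIX: CD=400, X=10, X=10, X=10, IX=9
400 + 10 + 10 + 10 + 9 = 439

439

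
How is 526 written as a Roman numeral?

Convert 526 to Roman numerals:
  526 contains 1×500 (D)
  26 contains 2×10 (XX)
  6 contains 1×5 (V)
  1 contains 1×1 (I)

DXXVI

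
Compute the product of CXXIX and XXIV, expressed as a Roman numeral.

CXXIX = 129
XXIV = 24
129 × 24 = 3096

MMMXCVI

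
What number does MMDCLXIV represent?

MMDCLXIV: M=1000, M=1000, D=500, C=100, L=50, X=10, IV=4
1000 + 1000 + 500 + 100 + 50 + 10 + 4 = 2664

2664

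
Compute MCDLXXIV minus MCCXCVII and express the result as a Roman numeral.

MCDLXXIV = 1474
MCCXCVII = 1297
1474 - 1297 = 177

CLXXVII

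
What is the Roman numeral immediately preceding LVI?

LVI = 56; previous is 55

LV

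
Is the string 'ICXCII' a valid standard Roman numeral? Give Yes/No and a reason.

'ICXCII': Invalid subtractive combination: IC

No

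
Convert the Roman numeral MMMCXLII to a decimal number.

MMMCXLII: M=1000, M=1000, M=1000, C=100, XL=40, I=1, I=1
1000 + 1000 + 1000 + 100 + 40 + 1 + 1 = 3142

3142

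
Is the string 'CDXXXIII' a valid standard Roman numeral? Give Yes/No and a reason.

'CDXXXIII': Check the rules: uses only the symbols I, V, X, L, C, D, M; no symbol is repeated more than three times in a row; V, L and D each appear at most once; the only place a smaller symbol precedes a larger one is the allowed subtractive pair CD, the symbol right after such a pair (if any) is smaller than the pair's first symbol, and otherwise the values never increase from left to right. Value: CD (400) + X (10) + X (10) + X (10) + I (1) + I (1) + I (1) = 433. So it is a valid standard Roman numeral.

Yes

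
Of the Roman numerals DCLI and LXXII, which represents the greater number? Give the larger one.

DCLI = 651
LXXII = 72
651 is larger

DCLI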